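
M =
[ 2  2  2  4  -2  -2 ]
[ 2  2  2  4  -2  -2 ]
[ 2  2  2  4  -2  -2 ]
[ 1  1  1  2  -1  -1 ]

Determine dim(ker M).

Row reduce to echelon form.
R2 ← R2 − R1: [0, 0, 0, 0, 0, 0]
R3 ← R3 − R1: [0, 0, 0, 0, 0, 0]
R4 ← R4 − (1/2)·R1: [0, 0, 0, 0, 0, 0]
1 nonzero row, so rank(M) = 1.
M has 6 columns; by rank–nullity, nullity = 6 − 1 = 5.

5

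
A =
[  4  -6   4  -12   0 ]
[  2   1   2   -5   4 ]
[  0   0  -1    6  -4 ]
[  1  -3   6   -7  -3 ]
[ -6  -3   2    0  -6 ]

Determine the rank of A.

Row reduce to echelon form.
R2 ← R2 − (1/2)·R1: [0, 4, 0, 1, 4]
R4 ← R4 − (1/4)·R1: [0, -3/2, 5, -4, -3]
R5 ← R5 + (3/2)·R1: [0, -12, 8, -18, -6]
R4 ← R4 + (3/8)·R2: [0, 0, 5, -29/8, -3/2]
R5 ← R5 + (3)·R2: [0, 0, 8, -15, 6]
R4 ← R4 + (5)·R3: [0, 0, 0, 211/8, -43/2]
R5 ← R5 + (8)·R3: [0, 0, 0, 33, -26]
R5 ← R5 − (264/211)·R4: [0, 0, 0, 0, 190/211]
Echelon form has 5 nonzero rows, so rank(A) = 5.

5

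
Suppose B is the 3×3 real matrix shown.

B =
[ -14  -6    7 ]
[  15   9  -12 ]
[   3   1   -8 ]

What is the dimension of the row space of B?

3

Row reduce to echelon form.
R2 ← R2 + (15/14)·R1: [0, 18/7, -9/2]
R3 ← R3 + (3/14)·R1: [0, -2/7, -13/2]
R3 ← R3 + (1/9)·R2: [0, 0, -7]
Echelon form has 3 nonzero rows, so rank(B) = 3.
The row space has dimension equal to the rank: 3.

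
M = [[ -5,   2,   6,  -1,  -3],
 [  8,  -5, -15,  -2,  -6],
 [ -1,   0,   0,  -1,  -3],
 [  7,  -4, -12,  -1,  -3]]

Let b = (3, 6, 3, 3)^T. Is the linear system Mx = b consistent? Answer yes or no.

Row reduce the augmented matrix [M | b].
R2 ← R2 + (8/5)·R1: [0, -9/5, -27/5, -18/5, -54/5, 54/5]
R3 ← R3 − (1/5)·R1: [0, -2/5, -6/5, -4/5, -12/5, 12/5]
R4 ← R4 + (7/5)·R1: [0, -6/5, -18/5, -12/5, -36/5, 36/5]
R3 ← R3 − (2/9)·R2: [0, 0, 0, 0, 0, 0]
R4 ← R4 − (2/3)·R2: [0, 0, 0, 0, 0, 0]
The echelon form has 2 nonzero rows, and every pivot lies in the first 5 columns, so rank(M) = rank([M|b]) = 2.
The system is consistent.

yes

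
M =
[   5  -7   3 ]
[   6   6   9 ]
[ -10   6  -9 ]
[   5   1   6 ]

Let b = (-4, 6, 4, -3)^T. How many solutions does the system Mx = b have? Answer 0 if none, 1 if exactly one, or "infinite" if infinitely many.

Row reduce the augmented matrix [M | b].
R2 ← R2 − (6/5)·R1: [0, 72/5, 27/5, 54/5]
R3 ← R3 + (2)·R1: [0, -8, -3, -4]
R4 ← R4 − R1: [0, 8, 3, 1]
R3 ← R3 + (5/9)·R2: [0, 0, 0, 2]
R4 ← R4 − (5/9)·R2: [0, 0, 0, -5]
R4 ← R4 + (5/2)·R3: [0, 0, 0, 0]
The echelon form has 3 nonzero rows; the last pivot sits in the augmented column, so rank(M) = 2 but rank([M|b]) = 3.
Since the ranks differ, the system is inconsistent.
It has no solutions.

0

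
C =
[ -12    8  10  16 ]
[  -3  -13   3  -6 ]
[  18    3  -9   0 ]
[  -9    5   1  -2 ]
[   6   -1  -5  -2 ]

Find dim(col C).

4

Row reduce to echelon form.
R2 ← R2 − (1/4)·R1: [0, -15, 1/2, -10]
R3 ← R3 + (3/2)·R1: [0, 15, 6, 24]
R4 ← R4 − (3/4)·R1: [0, -1, -13/2, -14]
R5 ← R5 + (1/2)·R1: [0, 3, 0, 6]
R3 ← R3 + R2: [0, 0, 13/2, 14]
R4 ← R4 − (1/15)·R2: [0, 0, -98/15, -40/3]
R5 ← R5 + (1/5)·R2: [0, 0, 1/10, 4]
R4 ← R4 + (196/195)·R3: [0, 0, 0, 48/65]
R5 ← R5 − (1/65)·R3: [0, 0, 0, 246/65]
R5 ← R5 − (41/8)·R4: [0, 0, 0, 0]
Echelon form has 4 nonzero rows, so rank(C) = 4.
The column space has dimension equal to the rank: 4.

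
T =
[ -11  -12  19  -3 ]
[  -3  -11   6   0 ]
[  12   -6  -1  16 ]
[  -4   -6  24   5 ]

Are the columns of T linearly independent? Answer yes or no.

yes

Row reduce T to echelon form.
R2 ← R2 − (3/11)·R1: [0, -85/11, 9/11, 9/11]
R3 ← R3 + (12/11)·R1: [0, -210/11, 217/11, 140/11]
R4 ← R4 − (4/11)·R1: [0, -18/11, 188/11, 67/11]
R3 ← R3 − (42/17)·R2: [0, 0, 301/17, 182/17]
R4 ← R4 − (18/85)·R2: [0, 0, 1438/85, 503/85]
R4 ← R4 − (1438/1505)·R3: [0, 0, 0, -927/215]
4 pivots among 4 columns.
Every column is a pivot column, so the columns are linearly independent.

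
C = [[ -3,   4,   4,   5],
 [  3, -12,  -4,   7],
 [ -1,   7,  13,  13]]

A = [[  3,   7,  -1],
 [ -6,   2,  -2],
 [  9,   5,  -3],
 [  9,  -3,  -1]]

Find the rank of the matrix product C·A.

3

First compute CA:
[[ 48,  -8, -22],
 [108, -44,  26],
 [189,  33, -65]]
Now row reduce the product.
R2 ← R2 − (9/4)·R1: [0, -26, 151/2]
R3 ← R3 − (63/16)·R1: [0, 129/2, 173/8]
R3 ← R3 + (129/52)·R2: [0, 0, 2716/13]
3 nonzero rows, so rank(CA) = 3.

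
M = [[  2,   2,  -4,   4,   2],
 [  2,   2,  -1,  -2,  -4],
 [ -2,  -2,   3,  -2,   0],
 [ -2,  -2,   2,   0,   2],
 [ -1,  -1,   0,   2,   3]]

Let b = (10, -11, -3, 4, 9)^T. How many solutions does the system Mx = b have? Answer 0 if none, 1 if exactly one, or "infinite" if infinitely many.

infinite

Row reduce the augmented matrix [M | b].
R2 ← R2 − R1: [0, 0, 3, -6, -6, -21]
R3 ← R3 + R1: [0, 0, -1, 2, 2, 7]
R4 ← R4 + R1: [0, 0, -2, 4, 4, 14]
R5 ← R5 + (1/2)·R1: [0, 0, -2, 4, 4, 14]
R3 ← R3 + (1/3)·R2: [0, 0, 0, 0, 0, 0]
R4 ← R4 + (2/3)·R2: [0, 0, 0, 0, 0, 0]
R5 ← R5 + (2/3)·R2: [0, 0, 0, 0, 0, 0]
The echelon form has 2 nonzero rows, and every pivot lies in the first 5 columns, so rank(M) = rank([M|b]) = 2.
The system is consistent.
rank = 2 < 5 unknowns, so there are infinitely many solutions.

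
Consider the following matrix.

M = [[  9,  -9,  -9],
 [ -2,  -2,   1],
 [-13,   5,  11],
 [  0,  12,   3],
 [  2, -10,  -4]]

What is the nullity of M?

Row reduce to echelon form.
R2 ← R2 + (2/9)·R1: [0, -4, -1]
R3 ← R3 + (13/9)·R1: [0, -8, -2]
R5 ← R5 − (2/9)·R1: [0, -8, -2]
R3 ← R3 − (2)·R2: [0, 0, 0]
R4 ← R4 + (3)·R2: [0, 0, 0]
R5 ← R5 − (2)·R2: [0, 0, 0]
2 nonzero rows, so rank(M) = 2.
M has 3 columns; by rank–nullity, nullity = 3 − 2 = 1.

1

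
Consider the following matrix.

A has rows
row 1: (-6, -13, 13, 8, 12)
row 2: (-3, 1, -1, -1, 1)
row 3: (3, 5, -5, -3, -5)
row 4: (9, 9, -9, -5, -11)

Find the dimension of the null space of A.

Row reduce to echelon form.
R2 ← R2 − (1/2)·R1: [0, 15/2, -15/2, -5, -5]
R3 ← R3 + (1/2)·R1: [0, -3/2, 3/2, 1, 1]
R4 ← R4 + (3/2)·R1: [0, -21/2, 21/2, 7, 7]
R3 ← R3 + (1/5)·R2: [0, 0, 0, 0, 0]
R4 ← R4 + (7/5)·R2: [0, 0, 0, 0, 0]
2 nonzero rows, so rank(A) = 2.
A has 5 columns; by rank–nullity, nullity = 5 − 2 = 3.

3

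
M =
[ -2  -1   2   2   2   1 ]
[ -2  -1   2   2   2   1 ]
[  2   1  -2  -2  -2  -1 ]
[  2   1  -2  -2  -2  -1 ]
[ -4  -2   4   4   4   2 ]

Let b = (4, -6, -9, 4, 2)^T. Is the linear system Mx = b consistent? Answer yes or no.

Row reduce the augmented matrix [M | b].
R2 ← R2 − R1: [0, 0, 0, 0, 0, 0, -10]
R3 ← R3 + R1: [0, 0, 0, 0, 0, 0, -5]
R4 ← R4 + R1: [0, 0, 0, 0, 0, 0, 8]
R5 ← R5 − (2)·R1: [0, 0, 0, 0, 0, 0, -6]
R3 ← R3 − (1/2)·R2: [0, 0, 0, 0, 0, 0, 0]
R4 ← R4 + (4/5)·R2: [0, 0, 0, 0, 0, 0, 0]
R5 ← R5 − (3/5)·R2: [0, 0, 0, 0, 0, 0, 0]
The echelon form has 2 nonzero rows; the last pivot sits in the augmented column, so rank(M) = 1 but rank([M|b]) = 2.
Since the ranks differ, the system is inconsistent.

no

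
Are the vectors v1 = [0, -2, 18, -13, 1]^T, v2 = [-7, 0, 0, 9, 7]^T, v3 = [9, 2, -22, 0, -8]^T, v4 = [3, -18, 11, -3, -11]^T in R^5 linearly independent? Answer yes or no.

Form the matrix with these vectors as rows and row reduce.
Swap R1 ↔ R2
R3 ← R3 + (9/7)·R1: [0, 2, -22, 81/7, 1]
R4 ← R4 + (3/7)·R1: [0, -18, 11, 6/7, -8]
R3 ← R3 + R2: [0, 0, -4, -10/7, 2]
R4 ← R4 − (9)·R2: [0, 0, -151, 825/7, -17]
R4 ← R4 − (151/4)·R3: [0, 0, 0, 2405/14, -185/2]
4 nonzero rows, so the 4 vectors span a space of dimension 4.
Since 4 = 4, the vectors are linearly independent.

yes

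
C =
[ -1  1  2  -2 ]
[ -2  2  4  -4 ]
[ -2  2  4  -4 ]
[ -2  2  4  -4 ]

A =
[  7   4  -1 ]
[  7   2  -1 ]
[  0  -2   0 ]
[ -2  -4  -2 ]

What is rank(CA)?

1

First compute CA:
[[  4,   2,   4],
 [  8,   4,   8],
 [  8,   4,   8],
 [  8,   4,   8]]
Now row reduce the product.
R2 ← R2 − (2)·R1: [0, 0, 0]
R3 ← R3 − (2)·R1: [0, 0, 0]
R4 ← R4 − (2)·R1: [0, 0, 0]
1 nonzero row, so rank(CA) = 1.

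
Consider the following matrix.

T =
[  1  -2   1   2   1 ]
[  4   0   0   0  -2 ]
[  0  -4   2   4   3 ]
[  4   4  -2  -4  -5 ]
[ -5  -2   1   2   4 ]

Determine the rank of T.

2

Row reduce to echelon form.
R2 ← R2 − (4)·R1: [0, 8, -4, -8, -6]
R4 ← R4 − (4)·R1: [0, 12, -6, -12, -9]
R5 ← R5 + (5)·R1: [0, -12, 6, 12, 9]
R3 ← R3 + (1/2)·R2: [0, 0, 0, 0, 0]
R4 ← R4 − (3/2)·R2: [0, 0, 0, 0, 0]
R5 ← R5 + (3/2)·R2: [0, 0, 0, 0, 0]
Echelon form has 2 nonzero rows, so rank(T) = 2.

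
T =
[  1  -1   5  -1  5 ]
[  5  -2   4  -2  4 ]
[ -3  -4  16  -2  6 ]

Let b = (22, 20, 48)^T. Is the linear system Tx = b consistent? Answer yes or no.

yes

Row reduce the augmented matrix [T | b].
R2 ← R2 − (5)·R1: [0, 3, -21, 3, -21, -90]
R3 ← R3 + (3)·R1: [0, -7, 31, -5, 21, 114]
R3 ← R3 + (7/3)·R2: [0, 0, -18, 2, -28, -96]
The echelon form has 3 nonzero rows, and every pivot lies in the first 5 columns, so rank(T) = rank([T|b]) = 3.
The system is consistent.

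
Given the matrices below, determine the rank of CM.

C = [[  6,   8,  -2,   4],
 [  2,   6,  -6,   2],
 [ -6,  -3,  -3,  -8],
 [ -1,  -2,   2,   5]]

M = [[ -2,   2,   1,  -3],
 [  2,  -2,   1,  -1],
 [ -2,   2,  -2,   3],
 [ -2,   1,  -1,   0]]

First compute CM:
[[  0,  -4,  14, -32],
 [ 16, -18,  18, -30],
 [ 28, -20,   5,  12],
 [-16,  11, -12,  11]]
Now row reduce the product.
Swap R1 ↔ R2
R3 ← R3 − (7/4)·R1: [0, 23/2, -53/2, 129/2]
R4 ← R4 + R1: [0, -7, 6, -19]
R3 ← R3 + (23/8)·R2: [0, 0, 55/4, -55/2]
R4 ← R4 − (7/4)·R2: [0, 0, -37/2, 37]
R4 ← R4 + (74/55)·R3: [0, 0, 0, 0]
3 nonzero rows, so rank(CM) = 3.

3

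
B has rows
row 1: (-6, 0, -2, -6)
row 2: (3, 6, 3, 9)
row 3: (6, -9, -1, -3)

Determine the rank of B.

Row reduce to echelon form.
R2 ← R2 + (1/2)·R1: [0, 6, 2, 6]
R3 ← R3 + R1: [0, -9, -3, -9]
R3 ← R3 + (3/2)·R2: [0, 0, 0, 0]
Echelon form has 2 nonzero rows, so rank(B) = 2.

2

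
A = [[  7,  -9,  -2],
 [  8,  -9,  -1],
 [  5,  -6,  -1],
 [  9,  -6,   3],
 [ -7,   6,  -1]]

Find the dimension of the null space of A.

1

Row reduce to echelon form.
R2 ← R2 − (8/7)·R1: [0, 9/7, 9/7]
R3 ← R3 − (5/7)·R1: [0, 3/7, 3/7]
R4 ← R4 − (9/7)·R1: [0, 39/7, 39/7]
R5 ← R5 + R1: [0, -3, -3]
R3 ← R3 − (1/3)·R2: [0, 0, 0]
R4 ← R4 − (13/3)·R2: [0, 0, 0]
R5 ← R5 + (7/3)·R2: [0, 0, 0]
2 nonzero rows, so rank(A) = 2.
A has 3 columns; by rank–nullity, nullity = 3 − 2 = 1.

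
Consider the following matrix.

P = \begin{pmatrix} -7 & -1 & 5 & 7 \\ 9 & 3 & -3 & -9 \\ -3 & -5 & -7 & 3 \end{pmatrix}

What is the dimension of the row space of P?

2

Row reduce to echelon form.
R2 ← R2 + (9/7)·R1: [0, 12/7, 24/7, 0]
R3 ← R3 − (3/7)·R1: [0, -32/7, -64/7, 0]
R3 ← R3 + (8/3)·R2: [0, 0, 0, 0]
Echelon form has 2 nonzero rows, so rank(P) = 2.
The row space has dimension equal to the rank: 2.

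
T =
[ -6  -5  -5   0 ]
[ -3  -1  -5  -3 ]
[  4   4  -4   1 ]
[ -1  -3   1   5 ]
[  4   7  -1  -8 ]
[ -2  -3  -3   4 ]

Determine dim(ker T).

1

Row reduce to echelon form.
R2 ← R2 − (1/2)·R1: [0, 3/2, -5/2, -3]
R3 ← R3 + (2/3)·R1: [0, 2/3, -22/3, 1]
R4 ← R4 − (1/6)·R1: [0, -13/6, 11/6, 5]
R5 ← R5 + (2/3)·R1: [0, 11/3, -13/3, -8]
R6 ← R6 − (1/3)·R1: [0, -4/3, -4/3, 4]
R3 ← R3 − (4/9)·R2: [0, 0, -56/9, 7/3]
R4 ← R4 + (13/9)·R2: [0, 0, -16/9, 2/3]
R5 ← R5 − (22/9)·R2: [0, 0, 16/9, -2/3]
R6 ← R6 + (8/9)·R2: [0, 0, -32/9, 4/3]
R4 ← R4 − (2/7)·R3: [0, 0, 0, 0]
R5 ← R5 + (2/7)·R3: [0, 0, 0, 0]
R6 ← R6 − (4/7)·R3: [0, 0, 0, 0]
3 nonzero rows, so rank(T) = 3.
T has 4 columns; by rank–nullity, nullity = 4 − 3 = 1.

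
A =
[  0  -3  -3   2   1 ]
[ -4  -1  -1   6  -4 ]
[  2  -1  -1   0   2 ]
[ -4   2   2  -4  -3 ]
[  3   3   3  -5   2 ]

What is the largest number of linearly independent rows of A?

Row reduce to echelon form.
Swap R1 ↔ R2
R3 ← R3 + (1/2)·R1: [0, -3/2, -3/2, 3, 0]
R4 ← R4 − R1: [0, 3, 3, -10, 1]
R5 ← R5 + (3/4)·R1: [0, 9/4, 9/4, -1/2, -1]
R3 ← R3 − (1/2)·R2: [0, 0, 0, 2, -1/2]
R4 ← R4 + R2: [0, 0, 0, -8, 2]
R5 ← R5 + (3/4)·R2: [0, 0, 0, 1, -1/4]
R4 ← R4 + (4)·R3: [0, 0, 0, 0, 0]
R5 ← R5 − (1/2)·R3: [0, 0, 0, 0, 0]
Echelon form has 3 nonzero rows, so rank(A) = 3.
The rank gives the maximum number of linearly independent rows: 3.

3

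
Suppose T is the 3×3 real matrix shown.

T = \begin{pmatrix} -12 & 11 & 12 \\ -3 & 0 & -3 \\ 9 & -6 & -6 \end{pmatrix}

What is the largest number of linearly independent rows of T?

Row reduce to echelon form.
R2 ← R2 − (1/4)·R1: [0, -11/4, -6]
R3 ← R3 + (3/4)·R1: [0, 9/4, 3]
R3 ← R3 + (9/11)·R2: [0, 0, -21/11]
Echelon form has 3 nonzero rows, so rank(T) = 3.
The rank gives the maximum number of linearly independent rows: 3.

3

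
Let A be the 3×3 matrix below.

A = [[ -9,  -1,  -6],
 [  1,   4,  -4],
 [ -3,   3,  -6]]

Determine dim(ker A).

Row reduce to echelon form.
R2 ← R2 + (1/9)·R1: [0, 35/9, -14/3]
R3 ← R3 − (1/3)·R1: [0, 10/3, -4]
R3 ← R3 − (6/7)·R2: [0, 0, 0]
2 nonzero rows, so rank(A) = 2.
A has 3 columns; by rank–nullity, nullity = 3 − 2 = 1.

1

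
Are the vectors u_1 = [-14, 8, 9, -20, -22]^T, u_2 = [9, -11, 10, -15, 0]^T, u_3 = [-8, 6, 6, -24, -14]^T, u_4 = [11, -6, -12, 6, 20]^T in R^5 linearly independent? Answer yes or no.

yes

Form the matrix with these vectors as rows and row reduce.
R2 ← R2 + (9/14)·R1: [0, -41/7, 221/14, -195/7, -99/7]
R3 ← R3 − (4/7)·R1: [0, 10/7, 6/7, -88/7, -10/7]
R4 ← R4 + (11/14)·R1: [0, 2/7, -69/14, -68/7, 19/7]
R3 ← R3 + (10/41)·R2: [0, 0, 193/41, -794/41, -200/41]
R4 ← R4 + (2/41)·R2: [0, 0, -341/82, -454/41, 83/41]
R4 ← R4 + (341/386)·R3: [0, 0, 0, -5439/193, -441/193]
4 nonzero rows, so the 4 vectors span a space of dimension 4.
Since 4 = 4, the vectors are linearly independent.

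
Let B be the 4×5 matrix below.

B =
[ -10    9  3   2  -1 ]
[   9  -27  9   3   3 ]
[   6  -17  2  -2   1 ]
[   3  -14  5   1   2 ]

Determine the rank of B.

Row reduce to echelon form.
R2 ← R2 + (9/10)·R1: [0, -189/10, 117/10, 24/5, 21/10]
R3 ← R3 + (3/5)·R1: [0, -58/5, 19/5, -4/5, 2/5]
R4 ← R4 + (3/10)·R1: [0, -113/10, 59/10, 8/5, 17/10]
R3 ← R3 − (116/189)·R2: [0, 0, -71/21, -236/63, -8/9]
R4 ← R4 − (113/189)·R2: [0, 0, -23/21, -80/63, 4/9]
R4 ← R4 − (23/71)·R3: [0, 0, 0, -4/71, 52/71]
Echelon form has 4 nonzero rows, so rank(B) = 4.

4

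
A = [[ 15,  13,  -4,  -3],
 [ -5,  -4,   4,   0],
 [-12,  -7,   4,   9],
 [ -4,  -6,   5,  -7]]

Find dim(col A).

3

Row reduce to echelon form.
R2 ← R2 + (1/3)·R1: [0, 1/3, 8/3, -1]
R3 ← R3 + (4/5)·R1: [0, 17/5, 4/5, 33/5]
R4 ← R4 + (4/15)·R1: [0, -38/15, 59/15, -39/5]
R3 ← R3 − (51/5)·R2: [0, 0, -132/5, 84/5]
R4 ← R4 + (38/5)·R2: [0, 0, 121/5, -77/5]
R4 ← R4 + (11/12)·R3: [0, 0, 0, 0]
Echelon form has 3 nonzero rows, so rank(A) = 3.
The column space has dimension equal to the rank: 3.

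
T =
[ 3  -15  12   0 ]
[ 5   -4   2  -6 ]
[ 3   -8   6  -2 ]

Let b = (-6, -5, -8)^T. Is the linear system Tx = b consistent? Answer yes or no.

no

Row reduce the augmented matrix [T | b].
R2 ← R2 − (5/3)·R1: [0, 21, -18, -6, 5]
R3 ← R3 − R1: [0, 7, -6, -2, -2]
R3 ← R3 − (1/3)·R2: [0, 0, 0, 0, -11/3]
The echelon form has 3 nonzero rows; the last pivot sits in the augmented column, so rank(T) = 2 but rank([T|b]) = 3.
Since the ranks differ, the system is inconsistent.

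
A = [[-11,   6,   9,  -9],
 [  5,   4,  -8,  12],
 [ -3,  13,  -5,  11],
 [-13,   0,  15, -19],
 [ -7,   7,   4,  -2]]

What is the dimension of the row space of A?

3

Row reduce to echelon form.
R2 ← R2 + (5/11)·R1: [0, 74/11, -43/11, 87/11]
R3 ← R3 − (3/11)·R1: [0, 125/11, -82/11, 148/11]
R4 ← R4 − (13/11)·R1: [0, -78/11, 48/11, -92/11]
R5 ← R5 − (7/11)·R1: [0, 35/11, -19/11, 41/11]
R3 ← R3 − (125/74)·R2: [0, 0, -63/74, 7/74]
R4 ← R4 + (39/37)·R2: [0, 0, 9/37, -1/37]
R5 ← R5 − (35/74)·R2: [0, 0, 9/74, -1/74]
R4 ← R4 + (2/7)·R3: [0, 0, 0, 0]
R5 ← R5 + (1/7)·R3: [0, 0, 0, 0]
Echelon form has 3 nonzero rows, so rank(A) = 3.
The row space has dimension equal to the rank: 3.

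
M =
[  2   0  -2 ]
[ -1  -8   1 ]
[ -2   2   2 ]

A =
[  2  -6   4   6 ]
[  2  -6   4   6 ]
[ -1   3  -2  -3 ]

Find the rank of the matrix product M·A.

First compute MA:
[[  6, -18,  12,  18],
 [-19,  57, -38, -57],
 [ -2,   6,  -4,  -6]]
Now row reduce the product.
R2 ← R2 + (19/6)·R1: [0, 0, 0, 0]
R3 ← R3 + (1/3)·R1: [0, 0, 0, 0]
1 nonzero row, so rank(MA) = 1.

1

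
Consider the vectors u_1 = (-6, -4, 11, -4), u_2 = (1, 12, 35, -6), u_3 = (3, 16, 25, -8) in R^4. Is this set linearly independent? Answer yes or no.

Form the matrix with these vectors as rows and row reduce.
R2 ← R2 + (1/6)·R1: [0, 34/3, 221/6, -20/3]
R3 ← R3 + (1/2)·R1: [0, 14, 61/2, -10]
R3 ← R3 − (21/17)·R2: [0, 0, -15, -30/17]
3 nonzero rows, so the 3 vectors span a space of dimension 3.
Since 3 = 3, the vectors are linearly independent.

yes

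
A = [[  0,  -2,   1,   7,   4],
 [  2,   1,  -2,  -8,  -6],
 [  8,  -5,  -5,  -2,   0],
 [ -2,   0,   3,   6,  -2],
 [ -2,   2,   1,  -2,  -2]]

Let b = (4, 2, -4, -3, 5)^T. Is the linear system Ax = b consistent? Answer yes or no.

no

Row reduce the augmented matrix [A | b].
Swap R1 ↔ R2
R3 ← R3 − (4)·R1: [0, -9, 3, 30, 24, -12]
R4 ← R4 + R1: [0, 1, 1, -2, -8, -1]
R5 ← R5 + R1: [0, 3, -1, -10, -8, 7]
R3 ← R3 − (9/2)·R2: [0, 0, -3/2, -3/2, 6, -30]
R4 ← R4 + (1/2)·R2: [0, 0, 3/2, 3/2, -6, 1]
R5 ← R5 + (3/2)·R2: [0, 0, 1/2, 1/2, -2, 13]
R4 ← R4 + R3: [0, 0, 0, 0, 0, -29]
R5 ← R5 + (1/3)·R3: [0, 0, 0, 0, 0, 3]
R5 ← R5 + (3/29)·R4: [0, 0, 0, 0, 0, 0]
The echelon form has 4 nonzero rows; the last pivot sits in the augmented column, so rank(A) = 3 but rank([A|b]) = 4.
Since the ranks differ, the system is inconsistent.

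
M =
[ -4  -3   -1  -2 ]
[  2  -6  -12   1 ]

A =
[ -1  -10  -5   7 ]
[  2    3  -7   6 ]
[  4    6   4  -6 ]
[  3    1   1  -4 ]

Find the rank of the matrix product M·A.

First compute MA:
[[-12,  23,  35, -32],
 [-59, -109, -15,  46]]
Now row reduce the product.
R2 ← R2 − (59/12)·R1: [0, -2665/12, -2245/12, 610/3]
2 nonzero rows, so rank(MA) = 2.

2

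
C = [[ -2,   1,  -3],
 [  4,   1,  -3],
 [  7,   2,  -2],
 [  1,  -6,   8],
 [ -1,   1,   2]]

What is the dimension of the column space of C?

3

Row reduce to echelon form.
R2 ← R2 + (2)·R1: [0, 3, -9]
R3 ← R3 + (7/2)·R1: [0, 11/2, -25/2]
R4 ← R4 + (1/2)·R1: [0, -11/2, 13/2]
R5 ← R5 − (1/2)·R1: [0, 1/2, 7/2]
R3 ← R3 − (11/6)·R2: [0, 0, 4]
R4 ← R4 + (11/6)·R2: [0, 0, -10]
R5 ← R5 − (1/6)·R2: [0, 0, 5]
R4 ← R4 + (5/2)·R3: [0, 0, 0]
R5 ← R5 − (5/4)·R3: [0, 0, 0]
Echelon form has 3 nonzero rows, so rank(C) = 3.
The column space has dimension equal to the rank: 3.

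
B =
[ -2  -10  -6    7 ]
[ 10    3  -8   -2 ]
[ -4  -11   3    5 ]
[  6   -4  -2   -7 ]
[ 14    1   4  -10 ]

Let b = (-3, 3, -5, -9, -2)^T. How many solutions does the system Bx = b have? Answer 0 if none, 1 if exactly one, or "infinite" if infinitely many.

Row reduce the augmented matrix [B | b].
R2 ← R2 + (5)·R1: [0, -47, -38, 33, -12]
R3 ← R3 − (2)·R1: [0, 9, 15, -9, 1]
R4 ← R4 + (3)·R1: [0, -34, -20, 14, -18]
R5 ← R5 + (7)·R1: [0, -69, -38, 39, -23]
R3 ← R3 + (9/47)·R2: [0, 0, 363/47, -126/47, -61/47]
R4 ← R4 − (34/47)·R2: [0, 0, 352/47, -464/47, -438/47]
R5 ← R5 − (69/47)·R2: [0, 0, 836/47, -444/47, -253/47]
R4 ← R4 − (32/33)·R3: [0, 0, 0, -80/11, -266/33]
R5 ← R5 − (76/33)·R3: [0, 0, 0, -36/11, -79/33]
R5 ← R5 − (9/20)·R4: [0, 0, 0, 0, 37/30]
The echelon form has 5 nonzero rows; the last pivot sits in the augmented column, so rank(B) = 4 but rank([B|b]) = 5.
Since the ranks differ, the system is inconsistent.
It has no solutions.

0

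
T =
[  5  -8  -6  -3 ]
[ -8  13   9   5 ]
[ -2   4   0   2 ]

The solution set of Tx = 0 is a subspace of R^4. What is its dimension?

2

Row reduce to echelon form.
R2 ← R2 + (8/5)·R1: [0, 1/5, -3/5, 1/5]
R3 ← R3 + (2/5)·R1: [0, 4/5, -12/5, 4/5]
R3 ← R3 − (4)·R2: [0, 0, 0, 0]
2 nonzero rows, so rank(T) = 2.
T has 4 columns; by rank–nullity, nullity = 4 − 2 = 2.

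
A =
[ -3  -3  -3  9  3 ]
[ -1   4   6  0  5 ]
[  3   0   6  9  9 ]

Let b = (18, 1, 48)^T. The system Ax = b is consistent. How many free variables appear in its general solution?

Row reduce the augmented matrix [A | b].
R2 ← R2 − (1/3)·R1: [0, 5, 7, -3, 4, -5]
R3 ← R3 + R1: [0, -3, 3, 18, 12, 66]
R3 ← R3 + (3/5)·R2: [0, 0, 36/5, 81/5, 72/5, 63]
The echelon form has 3 nonzero rows, and every pivot lies in the first 5 columns, so rank(A) = rank([A|b]) = 3.
The system is consistent.
Free variables = (unknowns) − (rank) = 5 − 3 = 2.

2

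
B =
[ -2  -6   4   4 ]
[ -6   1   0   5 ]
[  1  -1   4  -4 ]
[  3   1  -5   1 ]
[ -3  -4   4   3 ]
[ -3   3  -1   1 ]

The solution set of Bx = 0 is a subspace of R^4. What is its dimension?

Row reduce to echelon form.
R2 ← R2 − (3)·R1: [0, 19, -12, -7]
R3 ← R3 + (1/2)·R1: [0, -4, 6, -2]
R4 ← R4 + (3/2)·R1: [0, -8, 1, 7]
R5 ← R5 − (3/2)·R1: [0, 5, -2, -3]
R6 ← R6 − (3/2)·R1: [0, 12, -7, -5]
R3 ← R3 + (4/19)·R2: [0, 0, 66/19, -66/19]
R4 ← R4 + (8/19)·R2: [0, 0, -77/19, 77/19]
R5 ← R5 − (5/19)·R2: [0, 0, 22/19, -22/19]
R6 ← R6 − (12/19)·R2: [0, 0, 11/19, -11/19]
R4 ← R4 + (7/6)·R3: [0, 0, 0, 0]
R5 ← R5 − (1/3)·R3: [0, 0, 0, 0]
R6 ← R6 − (1/6)·R3: [0, 0, 0, 0]
3 nonzero rows, so rank(B) = 3.
B has 4 columns; by rank–nullity, nullity = 4 − 3 = 1.

1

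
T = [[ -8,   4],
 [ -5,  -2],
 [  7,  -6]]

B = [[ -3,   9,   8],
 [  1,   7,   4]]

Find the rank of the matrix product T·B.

2

First compute TB:
[[ 28, -44, -48],
 [ 13, -59, -48],
 [-27,  21,  32]]
Now row reduce the product.
R2 ← R2 − (13/28)·R1: [0, -270/7, -180/7]
R3 ← R3 + (27/28)·R1: [0, -150/7, -100/7]
R3 ← R3 − (5/9)·R2: [0, 0, 0]
2 nonzero rows, so rank(TB) = 2.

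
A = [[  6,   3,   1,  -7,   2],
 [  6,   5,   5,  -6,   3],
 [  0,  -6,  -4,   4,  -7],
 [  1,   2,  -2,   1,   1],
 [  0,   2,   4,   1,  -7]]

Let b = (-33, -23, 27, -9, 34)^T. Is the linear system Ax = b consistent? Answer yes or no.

Row reduce the augmented matrix [A | b].
R2 ← R2 − R1: [0, 2, 4, 1, 1, 10]
R4 ← R4 − (1/6)·R1: [0, 3/2, -13/6, 13/6, 2/3, -7/2]
R3 ← R3 + (3)·R2: [0, 0, 8, 7, -4, 57]
R4 ← R4 − (3/4)·R2: [0, 0, -31/6, 17/12, -1/12, -11]
R5 ← R5 − R2: [0, 0, 0, 0, -8, 24]
R4 ← R4 + (31/48)·R3: [0, 0, 0, 95/16, -8/3, 413/16]
The echelon form has 5 nonzero rows, and every pivot lies in the first 5 columns, so rank(A) = rank([A|b]) = 5.
The system is consistent.

yes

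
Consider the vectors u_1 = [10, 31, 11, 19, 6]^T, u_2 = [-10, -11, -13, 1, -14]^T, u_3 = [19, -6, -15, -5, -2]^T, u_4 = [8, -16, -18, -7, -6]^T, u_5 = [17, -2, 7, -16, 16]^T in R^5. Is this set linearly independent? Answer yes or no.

yes

Form the matrix with these vectors as rows and row reduce.
R2 ← R2 + R1: [0, 20, -2, 20, -8]
R3 ← R3 − (19/10)·R1: [0, -649/10, -359/10, -411/10, -67/5]
R4 ← R4 − (4/5)·R1: [0, -204/5, -134/5, -111/5, -54/5]
R5 ← R5 − (17/10)·R1: [0, -547/10, -117/10, -483/10, 29/5]
R3 ← R3 + (649/200)·R2: [0, 0, -4239/100, 119/5, -984/25]
R4 ← R4 + (51/25)·R2: [0, 0, -772/25, 93/5, -678/25]
R5 ← R5 + (547/200)·R2: [0, 0, -1717/100, 32/5, -402/25]
R4 ← R4 − (3088/4239)·R3: [0, 0, 0, 5351/4239, 2194/1413]
R5 ← R5 − (1717/4239)·R3: [0, 0, 0, -13735/4239, -194/1413]
R5 ← R5 + (13735/5351)·R4: [0, 0, 0, 0, 20592/5351]
5 nonzero rows, so the 5 vectors span a space of dimension 5.
Since 5 = 5, the vectors are linearly independent.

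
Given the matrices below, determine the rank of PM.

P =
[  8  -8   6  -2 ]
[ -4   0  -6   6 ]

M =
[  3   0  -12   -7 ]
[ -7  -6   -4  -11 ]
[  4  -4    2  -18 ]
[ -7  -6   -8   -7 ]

First compute PM:
[[118,  36, -36, -62],
 [-78, -12, -12,  94]]
Now row reduce the product.
R2 ← R2 + (39/59)·R1: [0, 696/59, -2112/59, 3128/59]
2 nonzero rows, so rank(PM) = 2.

2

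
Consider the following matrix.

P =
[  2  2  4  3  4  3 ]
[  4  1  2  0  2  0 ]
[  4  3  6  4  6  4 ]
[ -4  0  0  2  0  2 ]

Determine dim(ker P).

Row reduce to echelon form.
R2 ← R2 − (2)·R1: [0, -3, -6, -6, -6, -6]
R3 ← R3 − (2)·R1: [0, -1, -2, -2, -2, -2]
R4 ← R4 + (2)·R1: [0, 4, 8, 8, 8, 8]
R3 ← R3 − (1/3)·R2: [0, 0, 0, 0, 0, 0]
R4 ← R4 + (4/3)·R2: [0, 0, 0, 0, 0, 0]
2 nonzero rows, so rank(P) = 2.
P has 6 columns; by rank–nullity, nullity = 6 − 2 = 4.

4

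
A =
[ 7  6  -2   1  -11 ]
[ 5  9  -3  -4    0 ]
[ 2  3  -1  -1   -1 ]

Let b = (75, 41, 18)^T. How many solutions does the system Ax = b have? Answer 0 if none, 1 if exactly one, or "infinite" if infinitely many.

Row reduce the augmented matrix [A | b].
R2 ← R2 − (5/7)·R1: [0, 33/7, -11/7, -33/7, 55/7, -88/7]
R3 ← R3 − (2/7)·R1: [0, 9/7, -3/7, -9/7, 15/7, -24/7]
R3 ← R3 − (3/11)·R2: [0, 0, 0, 0, 0, 0]
The echelon form has 2 nonzero rows, and every pivot lies in the first 5 columns, so rank(A) = rank([A|b]) = 2.
The system is consistent.
rank = 2 < 5 unknowns, so there are infinitely many solutions.

infinite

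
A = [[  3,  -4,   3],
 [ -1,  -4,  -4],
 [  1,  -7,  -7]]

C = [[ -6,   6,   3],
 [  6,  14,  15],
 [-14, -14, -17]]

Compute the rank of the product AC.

First compute AC:
[[-84, -80, -102],
 [ 38,  -6,   5],
 [ 50,   6,  17]]
Now row reduce the product.
R2 ← R2 + (19/42)·R1: [0, -886/21, -288/7]
R3 ← R3 + (25/42)·R1: [0, -874/21, -306/7]
R3 ← R3 − (437/443)·R2: [0, 0, -1386/443]
3 nonzero rows, so rank(AC) = 3.

3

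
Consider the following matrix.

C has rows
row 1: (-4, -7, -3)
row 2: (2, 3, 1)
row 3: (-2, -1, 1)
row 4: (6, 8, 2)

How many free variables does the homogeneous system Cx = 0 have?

1

Row reduce to echelon form.
R2 ← R2 + (1/2)·R1: [0, -1/2, -1/2]
R3 ← R3 − (1/2)·R1: [0, 5/2, 5/2]
R4 ← R4 + (3/2)·R1: [0, -5/2, -5/2]
R3 ← R3 + (5)·R2: [0, 0, 0]
R4 ← R4 − (5)·R2: [0, 0, 0]
2 nonzero rows, so rank(C) = 2.
C has 3 columns; by rank–nullity, nullity = 3 − 2 = 1.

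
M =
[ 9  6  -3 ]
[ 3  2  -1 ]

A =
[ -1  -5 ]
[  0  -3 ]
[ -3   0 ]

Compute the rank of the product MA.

First compute MA:
[[  0, -63],
 [  0, -21]]
Now row reduce the product.
R2 ← R2 − (1/3)·R1: [0, 0]
1 nonzero row, so rank(MA) = 1.

1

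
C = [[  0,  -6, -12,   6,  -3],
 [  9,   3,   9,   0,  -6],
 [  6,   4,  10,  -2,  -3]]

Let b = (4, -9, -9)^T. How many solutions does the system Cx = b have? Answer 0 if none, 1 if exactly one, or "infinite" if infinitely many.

Row reduce the augmented matrix [C | b].
Swap R1 ↔ R2
R3 ← R3 − (2/3)·R1: [0, 2, 4, -2, 1, -3]
R3 ← R3 + (1/3)·R2: [0, 0, 0, 0, 0, -5/3]
The echelon form has 3 nonzero rows; the last pivot sits in the augmented column, so rank(C) = 2 but rank([C|b]) = 3.
Since the ranks differ, the system is inconsistent.
It has no solutions.

0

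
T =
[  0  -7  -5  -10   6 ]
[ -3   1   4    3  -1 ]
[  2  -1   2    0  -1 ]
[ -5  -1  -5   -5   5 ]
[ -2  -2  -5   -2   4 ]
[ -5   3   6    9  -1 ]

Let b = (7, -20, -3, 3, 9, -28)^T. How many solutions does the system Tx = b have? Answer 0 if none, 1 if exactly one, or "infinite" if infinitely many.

Row reduce the augmented matrix [T | b].
Swap R1 ↔ R2
R3 ← R3 + (2/3)·R1: [0, -1/3, 14/3, 2, -5/3, -49/3]
R4 ← R4 − (5/3)·R1: [0, -8/3, -35/3, -10, 20/3, 109/3]
R5 ← R5 − (2/3)·R1: [0, -8/3, -23/3, -4, 14/3, 67/3]
R6 ← R6 − (5/3)·R1: [0, 4/3, -2/3, 4, 2/3, 16/3]
R3 ← R3 − (1/21)·R2: [0, 0, 103/21, 52/21, -41/21, -50/3]
R4 ← R4 − (8/21)·R2: [0, 0, -205/21, -130/21, 92/21, 101/3]
R5 ← R5 − (8/21)·R2: [0, 0, -121/21, -4/21, 50/21, 59/3]
R6 ← R6 + (4/21)·R2: [0, 0, -34/21, 44/21, 38/21, 20/3]
R4 ← R4 + (205/103)·R3: [0, 0, 0, -130/103, 51/103, 51/103]
R5 ← R5 + (121/103)·R3: [0, 0, 0, 280/103, 9/103, 9/103]
R6 ← R6 + (34/103)·R3: [0, 0, 0, 300/103, 120/103, 120/103]
R5 ← R5 + (28/13)·R4: [0, 0, 0, 0, 15/13, 15/13]
R6 ← R6 + (30/13)·R4: [0, 0, 0, 0, 30/13, 30/13]
R6 ← R6 − (2)·R5: [0, 0, 0, 0, 0, 0]
The echelon form has 5 nonzero rows, and every pivot lies in the first 5 columns, so rank(T) = rank([T|b]) = 5.
The system is consistent.
rank = 5 = number of unknowns, so the solution is unique.

1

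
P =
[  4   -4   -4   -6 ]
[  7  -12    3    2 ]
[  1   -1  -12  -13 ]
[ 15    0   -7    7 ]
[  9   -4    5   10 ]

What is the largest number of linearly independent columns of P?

4

Row reduce to echelon form.
R2 ← R2 − (7/4)·R1: [0, -5, 10, 25/2]
R3 ← R3 − (1/4)·R1: [0, 0, -11, -23/2]
R4 ← R4 − (15/4)·R1: [0, 15, 8, 59/2]
R5 ← R5 − (9/4)·R1: [0, 5, 14, 47/2]
R4 ← R4 + (3)·R2: [0, 0, 38, 67]
R5 ← R5 + R2: [0, 0, 24, 36]
R4 ← R4 + (38/11)·R3: [0, 0, 0, 300/11]
R5 ← R5 + (24/11)·R3: [0, 0, 0, 120/11]
R5 ← R5 − (2/5)·R4: [0, 0, 0, 0]
Echelon form has 4 nonzero rows, so rank(P) = 4.
The rank gives the maximum number of linearly independent columns: 4.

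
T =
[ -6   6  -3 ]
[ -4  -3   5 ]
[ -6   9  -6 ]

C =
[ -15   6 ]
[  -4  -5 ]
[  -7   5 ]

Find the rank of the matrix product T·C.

2

First compute TC:
[[ 87, -81],
 [ 37,  16],
 [ 96, -111]]
Now row reduce the product.
R2 ← R2 − (37/87)·R1: [0, 1463/29]
R3 ← R3 − (32/29)·R1: [0, -627/29]
R3 ← R3 + (3/7)·R2: [0, 0]
2 nonzero rows, so rank(TC) = 2.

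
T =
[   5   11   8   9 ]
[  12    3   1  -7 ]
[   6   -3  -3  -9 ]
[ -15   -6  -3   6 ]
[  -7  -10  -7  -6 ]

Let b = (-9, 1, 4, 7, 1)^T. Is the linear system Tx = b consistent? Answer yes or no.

Row reduce the augmented matrix [T | b].
R2 ← R2 − (12/5)·R1: [0, -117/5, -91/5, -143/5, 113/5]
R3 ← R3 − (6/5)·R1: [0, -81/5, -63/5, -99/5, 74/5]
R4 ← R4 + (3)·R1: [0, 27, 21, 33, -20]
R5 ← R5 + (7/5)·R1: [0, 27/5, 21/5, 33/5, -58/5]
R3 ← R3 − (9/13)·R2: [0, 0, 0, 0, -11/13]
R4 ← R4 + (15/13)·R2: [0, 0, 0, 0, 79/13]
R5 ← R5 + (3/13)·R2: [0, 0, 0, 0, -83/13]
R4 ← R4 + (79/11)·R3: [0, 0, 0, 0, 0]
R5 ← R5 − (83/11)·R3: [0, 0, 0, 0, 0]
The echelon form has 3 nonzero rows; the last pivot sits in the augmented column, so rank(T) = 2 but rank([T|b]) = 3.
Since the ranks differ, the system is inconsistent.

no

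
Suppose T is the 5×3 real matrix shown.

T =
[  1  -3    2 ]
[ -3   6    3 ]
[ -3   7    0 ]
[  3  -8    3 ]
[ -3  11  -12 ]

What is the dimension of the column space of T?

2

Row reduce to echelon form.
R2 ← R2 + (3)·R1: [0, -3, 9]
R3 ← R3 + (3)·R1: [0, -2, 6]
R4 ← R4 − (3)·R1: [0, 1, -3]
R5 ← R5 + (3)·R1: [0, 2, -6]
R3 ← R3 − (2/3)·R2: [0, 0, 0]
R4 ← R4 + (1/3)·R2: [0, 0, 0]
R5 ← R5 + (2/3)·R2: [0, 0, 0]
Echelon form has 2 nonzero rows, so rank(T) = 2.
The column space has dimension equal to the rank: 2.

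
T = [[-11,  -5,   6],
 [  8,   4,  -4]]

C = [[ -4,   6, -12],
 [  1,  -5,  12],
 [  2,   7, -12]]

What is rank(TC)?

2

First compute TC:
[[ 51,   1,   0],
 [-36,   0,   0]]
Now row reduce the product.
R2 ← R2 + (12/17)·R1: [0, 12/17, 0]
2 nonzero rows, so rank(TC) = 2.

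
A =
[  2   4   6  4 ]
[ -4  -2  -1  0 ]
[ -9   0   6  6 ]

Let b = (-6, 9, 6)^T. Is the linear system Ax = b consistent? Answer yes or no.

Row reduce the augmented matrix [A | b].
R2 ← R2 + (2)·R1: [0, 6, 11, 8, -3]
R3 ← R3 + (9/2)·R1: [0, 18, 33, 24, -21]
R3 ← R3 − (3)·R2: [0, 0, 0, 0, -12]
The echelon form has 3 nonzero rows; the last pivot sits in the augmented column, so rank(A) = 2 but rank([A|b]) = 3.
Since the ranks differ, the system is inconsistent.

no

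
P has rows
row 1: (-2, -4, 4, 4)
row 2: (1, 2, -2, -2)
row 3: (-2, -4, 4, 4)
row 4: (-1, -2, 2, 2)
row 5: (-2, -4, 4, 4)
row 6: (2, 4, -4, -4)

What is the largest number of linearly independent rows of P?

Row reduce to echelon form.
R2 ← R2 + (1/2)·R1: [0, 0, 0, 0]
R3 ← R3 − R1: [0, 0, 0, 0]
R4 ← R4 − (1/2)·R1: [0, 0, 0, 0]
R5 ← R5 − R1: [0, 0, 0, 0]
R6 ← R6 + R1: [0, 0, 0, 0]
Echelon form has 1 nonzero row, so rank(P) = 1.
The rank gives the maximum number of linearly independent rows: 1.

1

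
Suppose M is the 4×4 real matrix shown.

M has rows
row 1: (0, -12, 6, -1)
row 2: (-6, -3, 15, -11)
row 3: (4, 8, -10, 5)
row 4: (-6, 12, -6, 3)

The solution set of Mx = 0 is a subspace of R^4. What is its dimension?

Row reduce to echelon form.
Swap R1 ↔ R2
R3 ← R3 + (2/3)·R1: [0, 6, 0, -7/3]
R4 ← R4 − R1: [0, 15, -21, 14]
R3 ← R3 + (1/2)·R2: [0, 0, 3, -17/6]
R4 ← R4 + (5/4)·R2: [0, 0, -27/2, 51/4]
R4 ← R4 + (9/2)·R3: [0, 0, 0, 0]
3 nonzero rows, so rank(M) = 3.
M has 4 columns; by rank–nullity, nullity = 4 − 3 = 1.

1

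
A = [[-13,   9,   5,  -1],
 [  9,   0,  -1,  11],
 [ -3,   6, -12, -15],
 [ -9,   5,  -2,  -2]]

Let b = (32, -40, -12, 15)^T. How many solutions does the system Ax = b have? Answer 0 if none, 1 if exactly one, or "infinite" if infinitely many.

Row reduce the augmented matrix [A | b].
R2 ← R2 + (9/13)·R1: [0, 81/13, 32/13, 134/13, -232/13]
R3 ← R3 − (3/13)·R1: [0, 51/13, -171/13, -192/13, -252/13]
R4 ← R4 − (9/13)·R1: [0, -16/13, -71/13, -17/13, -93/13]
R3 ← R3 − (17/27)·R2: [0, 0, -397/27, -574/27, -220/27]
R4 ← R4 + (16/81)·R2: [0, 0, -403/81, 59/81, -865/81]
R4 ← R4 − (403/1191)·R3: [0, 0, 0, 3145/397, -3145/397]
The echelon form has 4 nonzero rows, and every pivot lies in the first 4 columns, so rank(A) = rank([A|b]) = 4.
The system is consistent.
rank = 4 = number of unknowns, so the solution is unique.

1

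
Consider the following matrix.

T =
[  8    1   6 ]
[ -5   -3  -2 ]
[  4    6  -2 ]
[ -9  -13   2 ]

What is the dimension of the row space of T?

3

Row reduce to echelon form.
R2 ← R2 + (5/8)·R1: [0, -19/8, 7/4]
R3 ← R3 − (1/2)·R1: [0, 11/2, -5]
R4 ← R4 + (9/8)·R1: [0, -95/8, 35/4]
R3 ← R3 + (44/19)·R2: [0, 0, -18/19]
R4 ← R4 − (5)·R2: [0, 0, 0]
Echelon form has 3 nonzero rows, so rank(T) = 3.
The row space has dimension equal to the rank: 3.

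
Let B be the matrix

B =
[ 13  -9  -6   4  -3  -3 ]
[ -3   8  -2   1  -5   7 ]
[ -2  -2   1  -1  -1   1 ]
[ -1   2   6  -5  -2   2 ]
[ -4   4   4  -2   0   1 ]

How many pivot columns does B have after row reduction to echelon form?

5

Row reduce to echelon form.
R2 ← R2 + (3/13)·R1: [0, 77/13, -44/13, 25/13, -74/13, 82/13]
R3 ← R3 + (2/13)·R1: [0, -44/13, 1/13, -5/13, -19/13, 7/13]
R4 ← R4 + (1/13)·R1: [0, 17/13, 72/13, -61/13, -29/13, 23/13]
R5 ← R5 + (4/13)·R1: [0, 16/13, 28/13, -10/13, -12/13, 1/13]
R3 ← R3 + (4/7)·R2: [0, 0, -13/7, 5/7, -33/7, 29/7]
R4 ← R4 − (17/77)·R2: [0, 0, 44/7, -394/77, -75/77, 29/77]
R5 ← R5 − (16/77)·R2: [0, 0, 20/7, -90/77, 20/77, -95/77]
R4 ← R4 + (44/13)·R3: [0, 0, 0, -386/143, -2421/143, 2059/143]
R5 ← R5 + (20/13)·R3: [0, 0, 0, -10/143, -1000/143, 735/143]
R5 ← R5 − (5/193)·R4: [0, 0, 0, 0, -1265/193, 920/193]
Echelon form has 5 nonzero rows, so rank(B) = 5.
Each nonzero row contributes one pivot column: 5 pivot columns.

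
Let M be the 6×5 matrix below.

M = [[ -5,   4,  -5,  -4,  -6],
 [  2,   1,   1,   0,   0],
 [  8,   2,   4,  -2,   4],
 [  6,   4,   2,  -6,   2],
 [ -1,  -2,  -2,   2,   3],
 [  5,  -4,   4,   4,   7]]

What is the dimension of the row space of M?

4

Row reduce to echelon form.
R2 ← R2 + (2/5)·R1: [0, 13/5, -1, -8/5, -12/5]
R3 ← R3 + (8/5)·R1: [0, 42/5, -4, -42/5, -28/5]
R4 ← R4 + (6/5)·R1: [0, 44/5, -4, -54/5, -26/5]
R5 ← R5 − (1/5)·R1: [0, -14/5, -1, 14/5, 21/5]
R6 ← R6 + R1: [0, 0, -1, 0, 1]
R3 ← R3 − (42/13)·R2: [0, 0, -10/13, -42/13, 28/13]
R4 ← R4 − (44/13)·R2: [0, 0, -8/13, -70/13, 38/13]
R5 ← R5 + (14/13)·R2: [0, 0, -27/13, 14/13, 21/13]
R4 ← R4 − (4/5)·R3: [0, 0, 0, -14/5, 6/5]
R5 ← R5 − (27/10)·R3: [0, 0, 0, 49/5, -21/5]
R6 ← R6 − (13/10)·R3: [0, 0, 0, 21/5, -9/5]
R5 ← R5 + (7/2)·R4: [0, 0, 0, 0, 0]
R6 ← R6 + (3/2)·R4: [0, 0, 0, 0, 0]
Echelon form has 4 nonzero rows, so rank(M) = 4.
The row space has dimension equal to the rank: 4.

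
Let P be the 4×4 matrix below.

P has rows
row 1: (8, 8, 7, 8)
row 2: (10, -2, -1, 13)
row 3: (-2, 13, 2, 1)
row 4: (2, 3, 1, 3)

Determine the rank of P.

Row reduce to echelon form.
R2 ← R2 − (5/4)·R1: [0, -12, -39/4, 3]
R3 ← R3 + (1/4)·R1: [0, 15, 15/4, 3]
R4 ← R4 − (1/4)·R1: [0, 1, -3/4, 1]
R3 ← R3 + (5/4)·R2: [0, 0, -135/16, 27/4]
R4 ← R4 + (1/12)·R2: [0, 0, -25/16, 5/4]
R4 ← R4 − (5/27)·R3: [0, 0, 0, 0]
Echelon form has 3 nonzero rows, so rank(P) = 3.

3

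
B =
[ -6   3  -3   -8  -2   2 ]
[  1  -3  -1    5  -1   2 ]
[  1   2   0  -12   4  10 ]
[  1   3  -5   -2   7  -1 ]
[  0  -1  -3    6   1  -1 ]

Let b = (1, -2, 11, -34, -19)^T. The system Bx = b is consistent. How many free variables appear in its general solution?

Row reduce the augmented matrix [B | b].
R2 ← R2 + (1/6)·R1: [0, -5/2, -3/2, 11/3, -4/3, 7/3, -11/6]
R3 ← R3 + (1/6)·R1: [0, 5/2, -1/2, -40/3, 11/3, 31/3, 67/6]
R4 ← R4 + (1/6)·R1: [0, 7/2, -11/2, -10/3, 20/3, -2/3, -203/6]
R3 ← R3 + R2: [0, 0, -2, -29/3, 7/3, 38/3, 28/3]
R4 ← R4 + (7/5)·R2: [0, 0, -38/5, 9/5, 24/5, 13/5, -182/5]
R5 ← R5 − (2/5)·R2: [0, 0, -12/5, 68/15, 23/15, -29/15, -274/15]
R4 ← R4 − (19/5)·R3: [0, 0, 0, 578/15, -61/15, -683/15, -1078/15]
R5 ← R5 − (6/5)·R3: [0, 0, 0, 242/15, -19/15, -257/15, -442/15]
R5 ← R5 − (121/289)·R4: [0, 0, 0, 0, 126/289, 558/289, 180/289]
The echelon form has 5 nonzero rows, and every pivot lies in the first 6 columns, so rank(B) = rank([B|b]) = 5.
The system is consistent.
Free variables = (unknowns) − (rank) = 6 − 5 = 1.

1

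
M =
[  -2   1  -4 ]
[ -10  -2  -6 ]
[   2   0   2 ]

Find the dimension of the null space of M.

Row reduce to echelon form.
R2 ← R2 − (5)·R1: [0, -7, 14]
R3 ← R3 + R1: [0, 1, -2]
R3 ← R3 + (1/7)·R2: [0, 0, 0]
2 nonzero rows, so rank(M) = 2.
M has 3 columns; by rank–nullity, nullity = 3 − 2 = 1.

1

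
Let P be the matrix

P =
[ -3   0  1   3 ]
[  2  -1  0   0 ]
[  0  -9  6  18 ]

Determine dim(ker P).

Row reduce to echelon form.
R2 ← R2 + (2/3)·R1: [0, -1, 2/3, 2]
R3 ← R3 − (9)·R2: [0, 0, 0, 0]
2 nonzero rows, so rank(P) = 2.
P has 4 columns; by rank–nullity, nullity = 4 − 2 = 2.

2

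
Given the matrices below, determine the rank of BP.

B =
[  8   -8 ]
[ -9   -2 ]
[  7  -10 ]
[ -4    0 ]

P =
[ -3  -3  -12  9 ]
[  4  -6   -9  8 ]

First compute BP:
[[-56,  24, -24,   8],
 [ 19,  39, 126, -97],
 [-61,  39,   6, -17],
 [ 12,  12,  48, -36]]
Now row reduce the product.
R2 ← R2 + (19/56)·R1: [0, 330/7, 825/7, -660/7]
R3 ← R3 − (61/56)·R1: [0, 90/7, 225/7, -180/7]
R4 ← R4 + (3/14)·R1: [0, 120/7, 300/7, -240/7]
R3 ← R3 − (3/11)·R2: [0, 0, 0, 0]
R4 ← R4 − (4/11)·R2: [0, 0, 0, 0]
2 nonzero rows, so rank(BP) = 2.

2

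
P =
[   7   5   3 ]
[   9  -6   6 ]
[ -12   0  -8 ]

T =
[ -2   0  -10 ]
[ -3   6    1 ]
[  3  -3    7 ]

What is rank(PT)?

First compute PT:
[[-20,  21, -44],
 [ 18, -54, -54],
 [  0,  24,  64]]
Now row reduce the product.
R2 ← R2 + (9/10)·R1: [0, -351/10, -468/5]
R3 ← R3 + (80/117)·R2: [0, 0, 0]
2 nonzero rows, so rank(PT) = 2.

2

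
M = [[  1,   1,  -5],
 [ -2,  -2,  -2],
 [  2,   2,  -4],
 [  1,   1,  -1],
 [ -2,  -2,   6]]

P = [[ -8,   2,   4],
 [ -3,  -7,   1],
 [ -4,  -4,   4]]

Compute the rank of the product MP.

First compute MP:
[[  9,  15, -15],
 [ 30,  18, -18],
 [ -6,   6,  -6],
 [ -7,  -1,   1],
 [ -2, -14,  14]]
Now row reduce the product.
R2 ← R2 − (10/3)·R1: [0, -32, 32]
R3 ← R3 + (2/3)·R1: [0, 16, -16]
R4 ← R4 + (7/9)·R1: [0, 32/3, -32/3]
R5 ← R5 + (2/9)·R1: [0, -32/3, 32/3]
R3 ← R3 + (1/2)·R2: [0, 0, 0]
R4 ← R4 + (1/3)·R2: [0, 0, 0]
R5 ← R5 − (1/3)·R2: [0, 0, 0]
2 nonzero rows, so rank(MP) = 2.

2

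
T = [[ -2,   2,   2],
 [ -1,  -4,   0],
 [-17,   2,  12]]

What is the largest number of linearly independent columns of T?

Row reduce to echelon form.
R2 ← R2 − (1/2)·R1: [0, -5, -1]
R3 ← R3 − (17/2)·R1: [0, -15, -5]
R3 ← R3 − (3)·R2: [0, 0, -2]
Echelon form has 3 nonzero rows, so rank(T) = 3.
The rank gives the maximum number of linearly independent columns: 3.

3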